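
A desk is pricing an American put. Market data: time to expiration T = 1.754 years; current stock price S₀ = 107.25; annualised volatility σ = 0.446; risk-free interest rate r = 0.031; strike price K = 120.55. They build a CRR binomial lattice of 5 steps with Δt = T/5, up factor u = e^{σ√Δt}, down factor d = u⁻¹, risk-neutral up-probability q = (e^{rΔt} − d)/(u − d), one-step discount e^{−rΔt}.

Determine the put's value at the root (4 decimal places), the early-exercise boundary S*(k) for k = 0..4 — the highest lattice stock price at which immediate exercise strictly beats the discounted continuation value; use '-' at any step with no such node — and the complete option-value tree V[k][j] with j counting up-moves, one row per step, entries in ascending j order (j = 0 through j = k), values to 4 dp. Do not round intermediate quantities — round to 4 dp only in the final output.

Δt=0.35080, u=1.30233, d=0.76785, q=0.45480, disc=e^(-rΔt)=0.98918
k=5 terminal: V=max(K-S,0) → 91.9224 71.9955 38.1979 0.0000 0.0000 0.0000
k=4: j=0 S=37.2827 intr=83.2673 cont=81.9635 V=83.2673[EX]; j=1 S=63.2342 intr=57.3158 cont=56.0119 V=57.3158[EX]; j=2 S=107.2500 intr=13.3000 cont=20.6003 V=20.6003[hold]; j=3 S=181.9041 intr=0.0000 cont=0.0000 V=0.0000[hold]; j=4 S=308.5231 intr=0.0000 cont=0.0000 V=0.0000[hold]  S*(4)=63.2342
k=3: j=0 S=48.5545 intr=71.9955 cont=70.6916 V=71.9955[EX]; j=1 S=82.3521 intr=38.1979 cont=40.1783 V=40.1783[hold]; j=2 S=139.6754 intr=0.0000 cont=11.1098 V=11.1098[hold]; j=3 S=236.9000 intr=0.0000 cont=0.0000 V=0.0000[hold]  S*(3)=48.5545
k=2: j=0 S=63.2342 intr=57.3158 cont=56.9029 V=57.3158[EX]; j=1 S=107.2500 intr=13.3000 cont=26.6664 V=26.6664[hold]; j=2 S=181.9041 intr=0.0000 cont=5.9916 V=5.9916[hold]  S*(2)=63.2342
k=1: j=0 S=82.3521 intr=38.1979 cont=42.9073 V=42.9073[hold]; j=1 S=139.6754 intr=0.0000 cont=17.0768 V=17.0768[hold]  S*(1)=-
k=0: j=0 S=107.2500 intr=13.3000 cont=30.8226 V=30.8226[hold]  S*(0)=-

price = 30.8226
boundary = - - 63.2342 48.5545 63.2342
tree:
30.8226
42.9073 17.0768
57.3158 26.6664 5.9916
71.9955 40.1783 11.1098 0.0000
83.2673 57.3158 20.6003 0.0000 0.0000
91.9224 71.9955 38.1979 0.0000 0.0000 0.0000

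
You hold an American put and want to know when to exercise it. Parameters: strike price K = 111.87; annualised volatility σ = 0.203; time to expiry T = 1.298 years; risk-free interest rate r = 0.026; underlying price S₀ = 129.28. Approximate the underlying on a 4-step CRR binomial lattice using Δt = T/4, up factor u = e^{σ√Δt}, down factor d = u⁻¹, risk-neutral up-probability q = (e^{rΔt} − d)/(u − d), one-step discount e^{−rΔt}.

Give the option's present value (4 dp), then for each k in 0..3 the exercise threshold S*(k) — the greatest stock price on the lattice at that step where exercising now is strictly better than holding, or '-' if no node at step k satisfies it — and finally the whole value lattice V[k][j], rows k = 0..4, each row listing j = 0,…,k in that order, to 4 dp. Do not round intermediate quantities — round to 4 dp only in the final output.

Δt=0.32450, u=1.12259, d=0.89080, q=0.50768, disc=e^(-rΔt)=0.99160
k=4 terminal: V=max(K-S,0) → 30.4659 9.2838 0.0000 0.0000 0.0000
k=3: j=0 S=91.3834 intr=20.4866 cont=19.5467 V=20.4866[EX]; j=1 S=115.1622 intr=0.0000 cont=4.5323 V=4.5323[hold]; j=2 S=145.1285 intr=0.0000 cont=0.0000 V=0.0000[hold]; j=3 S=182.8922 intr=0.0000 cont=0.0000 V=0.0000[hold]  S*(3)=91.3834
k=2: j=0 S=102.5862 intr=9.2838 cont=12.2829 V=12.2829[hold]; j=1 S=129.2800 intr=0.0000 cont=2.2126 V=2.2126[hold]; j=2 S=162.9198 intr=0.0000 cont=0.0000 V=0.0000[hold]  S*(2)=-
k=1: j=0 S=115.1622 intr=0.0000 cont=7.1102 V=7.1102[hold]; j=1 S=145.1285 intr=0.0000 cont=1.0802 V=1.0802[hold]  S*(1)=-
k=0: j=0 S=129.2800 intr=0.0000 cont=4.0149 V=4.0149[hold]  S*(0)=-

price = 4.0149
boundary = - - - 91.3834
tree:
4.0149
7.1102 1.0802
12.2829 2.2126 0.0000
20.4866 4.5323 0.0000 0.0000
30.4659 9.2838 0.0000 0.0000 0.0000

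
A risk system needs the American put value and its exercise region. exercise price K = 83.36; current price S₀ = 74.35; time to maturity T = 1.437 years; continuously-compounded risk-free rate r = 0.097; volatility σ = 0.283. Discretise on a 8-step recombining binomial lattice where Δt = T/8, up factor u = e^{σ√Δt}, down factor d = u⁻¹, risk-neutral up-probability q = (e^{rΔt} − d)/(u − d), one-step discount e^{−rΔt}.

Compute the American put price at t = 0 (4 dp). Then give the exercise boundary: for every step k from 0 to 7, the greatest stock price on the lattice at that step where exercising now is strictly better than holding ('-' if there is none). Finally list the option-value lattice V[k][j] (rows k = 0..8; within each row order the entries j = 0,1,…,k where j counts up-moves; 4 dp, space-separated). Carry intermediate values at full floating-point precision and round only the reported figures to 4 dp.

Δt=0.17963  u=1.12743  d=0.88697  q=0.54315  discount=0.98273
step 8 (expiry): payoffs max(K−S,0) = 54.8786 47.1573 37.3427 24.8674 9.0100 0.0000 0.0000 0.0000 0.0000
step 7: (k=7,j=0): S=32.1108, (K−S)⁺=51.2492, hold=49.8093 ⇒ V=51.2492 exercise | (k=7,j=1): S=40.8161, (K−S)⁺=42.5439, hold=41.1041 ⇒ V=42.5439 exercise | (k=7,j=2): S=51.8813, (K−S)⁺=31.4787, hold=30.0388 ⇒ V=31.4787 exercise | (k=7,j=3): S=65.9464, (K−S)⁺=17.4136, hold=15.9738 ⇒ V=17.4136 exercise | (k=7,j=4): S=83.8245, (K−S)⁺=0.0000, hold=4.0452 ⇒ V=4.0452 continue | (k=7,j=5): S=106.5494, (K−S)⁺=0.0000, hold=0.0000 ⇒ V=0.0000 continue | (k=7,j=6): S=135.4350, (K−S)⁺=0.0000, hold=0.0000 ⇒ V=0.0000 continue | (k=7,j=7): S=172.1515, (K−S)⁺=0.0000, hold=0.0000 ⇒ V=0.0000 continue  boundary S*=65.9464
step 6: (k=6,j=0): S=36.2027, (K−S)⁺=47.1573, hold=45.7174 ⇒ V=47.1573 exercise | (k=6,j=1): S=46.0173, (K−S)⁺=37.3427, hold=35.9029 ⇒ V=37.3427 exercise | (k=6,j=2): S=58.4926, (K−S)⁺=24.8674, hold=23.4275 ⇒ V=24.8674 exercise | (k=6,j=3): S=74.3500, (K−S)⁺=9.0100, hold=9.9772 ⇒ V=9.9772 continue | (k=6,j=4): S=94.5063, (K−S)⁺=0.0000, hold=1.8161 ⇒ V=1.8161 continue | (k=6,j=5): S=120.1271, (K−S)⁺=0.0000, hold=0.0000 ⇒ V=0.0000 continue | (k=6,j=6): S=152.6936, (K−S)⁺=0.0000, hold=0.0000 ⇒ V=0.0000 continue  boundary S*=58.4926
step 5: (k=5,j=0): S=40.8161, (K−S)⁺=42.5439, hold=41.1041 ⇒ V=42.5439 exercise | (k=5,j=1): S=51.8813, (K−S)⁺=31.4787, hold=30.0388 ⇒ V=31.4787 exercise | (k=5,j=2): S=65.9464, (K−S)⁺=17.4136, hold=16.4900 ⇒ V=17.4136 exercise | (k=5,j=3): S=83.8245, (K−S)⁺=0.0000, hold=5.4488 ⇒ V=5.4488 continue | (k=5,j=4): S=106.5494, (K−S)⁺=0.0000, hold=0.8154 ⇒ V=0.8154 continue | (k=5,j=5): S=135.4350, (K−S)⁺=0.0000, hold=0.0000 ⇒ V=0.0000 continue  boundary S*=65.9464
step 4: (k=4,j=0): S=46.0173, (K−S)⁺=37.3427, hold=35.9029 ⇒ V=37.3427 exercise | (k=4,j=1): S=58.4926, (K−S)⁺=24.8674, hold=23.4275 ⇒ V=24.8674 exercise | (k=4,j=2): S=74.3500, (K−S)⁺=9.0100, hold=10.7264 ⇒ V=10.7264 continue | (k=4,j=3): S=94.5063, (K−S)⁺=0.0000, hold=2.8815 ⇒ V=2.8815 continue | (k=4,j=4): S=120.1271, (K−S)⁺=0.0000, hold=0.3661 ⇒ V=0.3661 continue  boundary S*=58.4926
step 3: (k=3,j=0): S=51.8813, (K−S)⁺=31.4787, hold=30.0388 ⇒ V=31.4787 exercise | (k=3,j=1): S=65.9464, (K−S)⁺=17.4136, hold=16.8899 ⇒ V=17.4136 exercise | (k=3,j=2): S=83.8245, (K−S)⁺=0.0000, hold=6.3538 ⇒ V=6.3538 continue | (k=3,j=3): S=106.5494, (K−S)⁺=0.0000, hold=1.4891 ⇒ V=1.4891 continue  boundary S*=65.9464
step 2: (k=2,j=0): S=58.4926, (K−S)⁺=24.8674, hold=23.4275 ⇒ V=24.8674 exercise | (k=2,j=1): S=74.3500, (K−S)⁺=9.0100, hold=11.2095 ⇒ V=11.2095 continue | (k=2,j=2): S=94.5063, (K−S)⁺=0.0000, hold=3.6475 ⇒ V=3.6475 continue  boundary S*=58.4926
step 1: (k=1,j=0): S=65.9464, (K−S)⁺=17.4136, hold=17.1478 ⇒ V=17.4136 exercise | (k=1,j=1): S=83.8245, (K−S)⁺=0.0000, hold=6.9796 ⇒ V=6.9796 continue  boundary S*=65.9464
step 0: (k=0,j=0): S=74.3500, (K−S)⁺=9.0100, hold=11.5435 ⇒ V=11.5435 continue  boundary S*=-

price = 11.5435
boundary = - 65.9464 58.4926 65.9464 58.4926 65.9464 58.4926 65.9464
tree:
11.5435
17.4136 6.9796
24.8674 11.2095 3.6475
31.4787 17.4136 6.3538 1.4891
37.3427 24.8674 10.7264 2.8815 0.3661
42.5439 31.4787 17.4136 5.4488 0.8154 0.0000
47.1573 37.3427 24.8674 9.9772 1.8161 0.0000 0.0000
51.2492 42.5439 31.4787 17.4136 4.0452 0.0000 0.0000 0.0000
54.8786 47.1573 37.3427 24.8674 9.0100 0.0000 0.0000 0.0000 0.0000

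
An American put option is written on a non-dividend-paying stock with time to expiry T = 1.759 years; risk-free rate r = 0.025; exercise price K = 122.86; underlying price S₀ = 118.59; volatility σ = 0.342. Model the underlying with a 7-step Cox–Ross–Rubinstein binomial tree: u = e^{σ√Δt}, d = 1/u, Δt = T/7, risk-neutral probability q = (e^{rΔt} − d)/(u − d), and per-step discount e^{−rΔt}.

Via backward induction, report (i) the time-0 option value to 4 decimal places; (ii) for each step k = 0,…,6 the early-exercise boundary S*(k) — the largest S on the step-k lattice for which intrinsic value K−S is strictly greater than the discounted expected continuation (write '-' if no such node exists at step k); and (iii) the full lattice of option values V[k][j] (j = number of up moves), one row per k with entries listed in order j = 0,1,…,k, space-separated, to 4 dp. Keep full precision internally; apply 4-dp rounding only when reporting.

params: Δt=0.25129 u=1.18701 d=0.84245 q=0.47553 e^(-rΔt)=0.99374
t_7 payoffs: 87.1440 72.5363 51.9540 22.9537 0.0000 0.0000 0.0000 0.0000
t_6: node(6,0) S=42.3953 payoff=80.4647 vs cont=79.6953 → 80.4647 [stop]  node(6,1) S=59.7348 payoff=63.1252 vs cont=62.3557 → 63.1252 [stop]  node(6,2) S=84.1662 payoff=38.6938 vs cont=37.9244 → 38.6938 [stop]  node(6,3) S=118.5900 payoff=4.2700 vs cont=11.9630 → 11.9630 [wait]  node(6,4) S=167.0930 payoff=0.0000 vs cont=0.0000 → 0.0000 [wait]  node(6,5) S=235.4336 payoff=0.0000 vs cont=0.0000 → 0.0000 [wait]  node(6,6) S=331.7253 payoff=0.0000 vs cont=0.0000 → 0.0000 [wait]  ⇒ S*(6)=84.1662
t_5: node(5,0) S=50.3237 payoff=72.5363 vs cont=71.7669 → 72.5363 [stop]  node(5,1) S=70.9060 payoff=51.9540 vs cont=51.1846 → 51.9540 [stop]  node(5,2) S=99.9063 payoff=22.9537 vs cont=25.8197 → 25.8197 [wait]  node(5,3) S=140.7677 payoff=0.0000 vs cont=6.2349 → 6.2349 [wait]  node(5,4) S=198.3414 payoff=0.0000 vs cont=0.0000 → 0.0000 [wait]  node(5,5) S=279.4624 payoff=0.0000 vs cont=0.0000 → 0.0000 [wait]  ⇒ S*(5)=70.9060
t_4: node(4,0) S=59.7348 payoff=63.1252 vs cont=62.3557 → 63.1252 [stop]  node(4,1) S=84.1662 payoff=38.6938 vs cont=39.2787 → 39.2787 [wait]  node(4,2) S=118.5900 payoff=4.2700 vs cont=16.4031 → 16.4031 [wait]  node(4,3) S=167.0930 payoff=0.0000 vs cont=3.2495 → 3.2495 [wait]  node(4,4) S=235.4336 payoff=0.0000 vs cont=0.0000 → 0.0000 [wait]  ⇒ S*(4)=59.7348
t_3: node(3,0) S=70.9060 payoff=51.9540 vs cont=51.4610 → 51.9540 [stop]  node(3,1) S=99.9063 payoff=22.9537 vs cont=28.2227 → 28.2227 [wait]  node(3,2) S=140.7677 payoff=0.0000 vs cont=10.0845 → 10.0845 [wait]  node(3,3) S=198.3414 payoff=0.0000 vs cont=1.6936 → 1.6936 [wait]  ⇒ S*(3)=70.9060
t_2: node(2,0) S=84.1662 payoff=38.6938 vs cont=40.4143 → 40.4143 [wait]  node(2,1) S=118.5900 payoff=4.2700 vs cont=19.4746 → 19.4746 [wait]  node(2,2) S=167.0930 payoff=0.0000 vs cont=6.0562 → 6.0562 [wait]  ⇒ S*(2)=-
t_1: node(1,0) S=99.9063 payoff=22.9537 vs cont=30.2660 → 30.2660 [wait]  node(1,1) S=140.7677 payoff=0.0000 vs cont=13.0117 → 13.0117 [wait]  ⇒ S*(1)=-
t_0: node(0,0) S=118.5900 payoff=4.2700 vs cont=21.9228 → 21.9228 [wait]  ⇒ S*(0)=-

price = 21.9228
boundary = - - - 70.9060 59.7348 70.9060 84.1662
tree:
21.9228
30.2660 13.0117
40.4143 19.4746 6.0562
51.9540 28.2227 10.0845 1.6936
63.1252 39.2787 16.4031 3.2495 0.0000
72.5363 51.9540 25.8197 6.2349 0.0000 0.0000
80.4647 63.1252 38.6938 11.9630 0.0000 0.0000 0.0000
87.1440 72.5363 51.9540 22.9537 0.0000 0.0000 0.0000 0.0000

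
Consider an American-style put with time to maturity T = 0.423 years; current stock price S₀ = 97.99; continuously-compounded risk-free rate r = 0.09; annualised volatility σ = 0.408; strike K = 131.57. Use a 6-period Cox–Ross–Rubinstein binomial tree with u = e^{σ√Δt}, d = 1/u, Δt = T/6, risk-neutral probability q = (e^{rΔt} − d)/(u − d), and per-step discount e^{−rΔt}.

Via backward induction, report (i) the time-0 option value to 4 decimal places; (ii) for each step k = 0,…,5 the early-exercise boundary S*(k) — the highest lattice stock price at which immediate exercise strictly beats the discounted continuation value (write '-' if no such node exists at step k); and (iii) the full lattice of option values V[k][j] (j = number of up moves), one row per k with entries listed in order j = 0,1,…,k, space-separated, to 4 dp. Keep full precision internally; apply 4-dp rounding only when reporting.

params: Δt=0.07050 u=1.11442 d=0.89733 q=0.50226 e^(-rΔt)=0.99368
t_6 payoffs: 80.4142 68.0383 52.6683 33.5800 9.8737 0.0000 0.0000
t_5: node(5,0) S=57.0089 payoff=74.5611 vs cont=73.7289 → 74.5611 [stop]  node(5,1) S=70.8008 payoff=60.7692 vs cont=59.9370 → 60.7692 [stop]  node(5,2) S=87.9294 payoff=43.6406 vs cont=42.8085 → 43.6406 [stop]  node(5,3) S=109.2017 payoff=22.3683 vs cont=21.5361 → 22.3683 [stop]  node(5,4) S=135.6204 payoff=0.0000 vs cont=4.8834 → 4.8834 [wait]  node(5,5) S=168.4304 payoff=0.0000 vs cont=0.0000 → 0.0000 [wait]  ⇒ S*(5)=109.2017
t_4: node(4,0) S=63.5317 payoff=68.0383 vs cont=67.2061 → 68.0383 [stop]  node(4,1) S=78.9017 payoff=52.6683 vs cont=51.8362 → 52.6683 [stop]  node(4,2) S=97.9900 payoff=33.5800 vs cont=32.7478 → 33.5800 [stop]  node(4,3) S=121.6963 payoff=9.8737 vs cont=13.5003 → 13.5003 [wait]  node(4,4) S=151.1377 payoff=0.0000 vs cont=2.4153 → 2.4153 [wait]  ⇒ S*(4)=97.9900
t_3: node(3,0) S=70.8008 payoff=60.7692 vs cont=59.9370 → 60.7692 [stop]  node(3,1) S=87.9294 payoff=43.6406 vs cont=42.8085 → 43.6406 [stop]  node(3,2) S=109.2017 payoff=22.3683 vs cont=23.3461 → 23.3461 [wait]  node(3,3) S=135.6204 payoff=0.0000 vs cont=7.8825 → 7.8825 [wait]  ⇒ S*(3)=87.9294
t_2: node(2,0) S=78.9017 payoff=52.6683 vs cont=51.8362 → 52.6683 [stop]  node(2,1) S=97.9900 payoff=33.5800 vs cont=33.2358 → 33.5800 [stop]  node(2,2) S=121.6963 payoff=9.8737 vs cont=15.4808 → 15.4808 [wait]  ⇒ S*(2)=97.9900
t_1: node(1,0) S=87.9294 payoff=43.6406 vs cont=42.8085 → 43.6406 [stop]  node(1,1) S=109.2017 payoff=22.3683 vs cont=24.3345 → 24.3345 [wait]  ⇒ S*(1)=87.9294
t_0: node(0,0) S=97.9900 payoff=33.5800 vs cont=33.7292 → 33.7292 [wait]  ⇒ S*(0)=-

price = 33.7292
boundary = - 87.9294 97.9900 87.9294 97.9900 109.2017
tree:
33.7292
43.6406 24.3345
52.6683 33.5800 15.4808
60.7692 43.6406 23.3461 7.8825
68.0383 52.6683 33.5800 13.5003 2.4153
74.5611 60.7692 43.6406 22.3683 4.8834 0.0000
80.4142 68.0383 52.6683 33.5800 9.8737 0.0000 0.0000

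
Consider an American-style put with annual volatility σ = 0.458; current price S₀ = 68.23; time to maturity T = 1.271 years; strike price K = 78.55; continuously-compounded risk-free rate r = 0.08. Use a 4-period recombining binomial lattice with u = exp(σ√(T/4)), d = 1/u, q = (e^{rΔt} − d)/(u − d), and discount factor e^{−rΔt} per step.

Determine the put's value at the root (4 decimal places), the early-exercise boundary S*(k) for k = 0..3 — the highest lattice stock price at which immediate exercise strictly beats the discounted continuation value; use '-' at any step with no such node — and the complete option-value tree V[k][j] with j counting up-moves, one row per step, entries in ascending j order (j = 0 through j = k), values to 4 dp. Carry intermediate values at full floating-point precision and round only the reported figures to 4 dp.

Δt=0.31775, u=1.29456, d=0.77246, q=0.48513, disc=e^(-rΔt)=0.97490
k=4 terminal: V=max(K-S,0) → 54.2568 37.8372 10.3200 0.0000 0.0000
k=3: j=0 S=31.4491 intr=47.1009 cont=45.1293 V=47.1009[EX]; j=1 S=52.7051 intr=25.8449 cont=23.8733 V=25.8449[EX]; j=2 S=88.3279 intr=0.0000 cont=5.1801 V=5.1801[hold]; j=3 S=148.0276 intr=0.0000 cont=0.0000 V=0.0000[hold]  S*(3)=52.7051
k=2: j=0 S=40.7128 intr=37.8372 cont=35.8657 V=37.8372[EX]; j=1 S=68.2300 intr=10.3200 cont=15.4228 V=15.4228[hold]; j=2 S=114.3458 intr=0.0000 cont=2.6002 V=2.6002[hold]  S*(2)=40.7128
k=1: j=0 S=52.7051 intr=25.8449 cont=26.2867 V=26.2867[hold]; j=1 S=88.3279 intr=0.0000 cont=8.9712 V=8.9712[hold]  S*(1)=-
k=0: j=0 S=68.2300 intr=10.3200 cont=17.4376 V=17.4376[hold]  S*(0)=-

price = 17.4376
boundary = - - 40.7128 52.7051
tree:
17.4376
26.2867 8.9712
37.8372 15.4228 2.6002
47.1009 25.8449 5.1801 0.0000
54.2568 37.8372 10.3200 0.0000 0.0000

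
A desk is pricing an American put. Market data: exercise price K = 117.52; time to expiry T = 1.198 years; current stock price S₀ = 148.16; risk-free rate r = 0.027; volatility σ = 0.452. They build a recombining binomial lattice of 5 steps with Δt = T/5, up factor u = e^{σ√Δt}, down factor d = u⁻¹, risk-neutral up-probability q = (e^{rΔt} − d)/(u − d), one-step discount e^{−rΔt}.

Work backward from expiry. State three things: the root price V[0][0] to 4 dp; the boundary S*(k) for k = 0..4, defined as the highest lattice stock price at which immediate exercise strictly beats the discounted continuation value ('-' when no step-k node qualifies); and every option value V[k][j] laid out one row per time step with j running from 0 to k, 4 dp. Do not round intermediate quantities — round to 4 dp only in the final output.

Δt=0.23960  u=1.24763  d=0.80152  q=0.45946  discount=0.99355
step 5 (expiry): payoffs max(K−S,0) = 68.5089 41.2298 0.0000 0.0000 0.0000 0.0000
step 4: (k=4,j=0): S=61.1479, (K−S)⁺=56.3721, hold=55.6143 ⇒ V=56.3721 exercise | (k=4,j=1): S=95.1823, (K−S)⁺=22.3377, hold=22.1426 ⇒ V=22.3377 exercise | (k=4,j=2): S=148.1600, (K−S)⁺=0.0000, hold=0.0000 ⇒ V=0.0000 continue | (k=4,j=3): S=230.6246, (K−S)⁺=0.0000, hold=0.0000 ⇒ V=0.0000 continue | (k=4,j=4): S=358.9883, (K−S)⁺=0.0000, hold=0.0000 ⇒ V=0.0000 continue  boundary S*=95.1823
step 3: (k=3,j=0): S=76.2902, (K−S)⁺=41.2298, hold=40.4720 ⇒ V=41.2298 exercise | (k=3,j=1): S=118.7527, (K−S)⁺=0.0000, hold=11.9965 ⇒ V=11.9965 continue | (k=3,j=2): S=184.8495, (K−S)⁺=0.0000, hold=0.0000 ⇒ V=0.0000 continue | (k=3,j=3): S=287.7352, (K−S)⁺=0.0000, hold=0.0000 ⇒ V=0.0000 continue  boundary S*=76.2902
step 2: (k=2,j=0): S=95.1823, (K−S)⁺=22.3377, hold=27.6190 ⇒ V=27.6190 continue | (k=2,j=1): S=148.1600, (K−S)⁺=0.0000, hold=6.4428 ⇒ V=6.4428 continue | (k=2,j=2): S=230.6246, (K−S)⁺=0.0000, hold=0.0000 ⇒ V=0.0000 continue  boundary S*=-
step 1: (k=1,j=0): S=118.7527, (K−S)⁺=0.0000, hold=17.7740 ⇒ V=17.7740 continue | (k=1,j=1): S=184.8495, (K−S)⁺=0.0000, hold=3.4601 ⇒ V=3.4601 continue  boundary S*=-
step 0: (k=0,j=0): S=148.1600, (K−S)⁺=0.0000, hold=11.1251 ⇒ V=11.1251 continue  boundary S*=-

price = 11.1251
boundary = - - - 76.2902 95.1823
tree:
11.1251
17.7740 3.4601
27.6190 6.4428 0.0000
41.2298 11.9965 0.0000 0.0000
56.3721 22.3377 0.0000 0.0000 0.0000
68.5089 41.2298 0.0000 0.0000 0.0000 0.0000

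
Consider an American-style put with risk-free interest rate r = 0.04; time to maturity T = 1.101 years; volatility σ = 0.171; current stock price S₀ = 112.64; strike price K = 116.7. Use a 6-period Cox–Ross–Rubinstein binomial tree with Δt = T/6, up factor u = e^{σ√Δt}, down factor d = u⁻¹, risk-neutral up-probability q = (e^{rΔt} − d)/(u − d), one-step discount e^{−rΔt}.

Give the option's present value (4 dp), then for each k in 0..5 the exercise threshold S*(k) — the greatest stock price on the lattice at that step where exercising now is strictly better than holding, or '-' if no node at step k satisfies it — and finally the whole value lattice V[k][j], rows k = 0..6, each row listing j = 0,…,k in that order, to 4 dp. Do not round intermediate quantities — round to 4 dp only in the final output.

Δt=0.18350, u=1.07600, d=0.92937, q=0.53194, disc=e^(-rΔt)=0.99269
k=6 terminal: V=max(K-S,0) → 44.1199 32.6684 19.4101 4.0600 0.0000 0.0000 0.0000
k=5: j=0 S=78.0962 intr=38.6038 cont=37.7504 V=38.6038[EX]; j=1 S=90.4180 intr=26.2820 cont=25.4285 V=26.2820[EX]; j=2 S=104.6839 intr=12.0161 cont=11.1626 V=12.0161[EX]; j=3 S=121.2007 intr=0.0000 cont=1.8864 V=1.8864[hold]; j=4 S=140.3235 intr=0.0000 cont=0.0000 V=0.0000[hold]; j=5 S=162.4633 intr=0.0000 cont=0.0000 V=0.0000[hold]  S*(5)=104.6839
k=4: j=0 S=84.0316 intr=32.6684 cont=31.8150 V=32.6684[EX]; j=1 S=97.2899 intr=19.4101 cont=18.5567 V=19.4101[EX]; j=2 S=112.6400 intr=4.0600 cont=6.5793 V=6.5793[hold]; j=3 S=130.4121 intr=0.0000 cont=0.8765 V=0.8765[hold]; j=4 S=150.9881 intr=0.0000 cont=0.0000 V=0.0000[hold]  S*(4)=97.2899
k=3: j=0 S=90.4180 intr=26.2820 cont=25.4285 V=26.2820[EX]; j=1 S=104.6839 intr=12.0161 cont=12.4929 V=12.4929[hold]; j=2 S=121.2007 intr=0.0000 cont=3.5198 V=3.5198[hold]; j=3 S=140.3235 intr=0.0000 cont=0.4073 V=0.4073[hold]  S*(3)=90.4180
k=2: j=0 S=97.2899 intr=19.4101 cont=18.8085 V=19.4101[EX]; j=1 S=112.6400 intr=4.0600 cont=7.6633 V=7.6633[hold]; j=2 S=130.4121 intr=0.0000 cont=1.8505 V=1.8505[hold]  S*(2)=97.2899
k=1: j=0 S=104.6839 intr=12.0161 cont=13.0653 V=13.0653[hold]; j=1 S=121.2007 intr=0.0000 cont=4.5379 V=4.5379[hold]  S*(1)=-
k=0: j=0 S=112.6400 intr=4.0600 cont=8.4669 V=8.4669[hold]  S*(0)=-

price = 8.4669
boundary = - - 97.2899 90.4180 97.2899 104.6839
tree:
8.4669
13.0653 4.5379
19.4101 7.6633 1.8505
26.2820 12.4929 3.5198 0.4073
32.6684 19.4101 6.5793 0.8765 0.0000
38.6038 26.2820 12.0161 1.8864 0.0000 0.0000
44.1199 32.6684 19.4101 4.0600 0.0000 0.0000 0.0000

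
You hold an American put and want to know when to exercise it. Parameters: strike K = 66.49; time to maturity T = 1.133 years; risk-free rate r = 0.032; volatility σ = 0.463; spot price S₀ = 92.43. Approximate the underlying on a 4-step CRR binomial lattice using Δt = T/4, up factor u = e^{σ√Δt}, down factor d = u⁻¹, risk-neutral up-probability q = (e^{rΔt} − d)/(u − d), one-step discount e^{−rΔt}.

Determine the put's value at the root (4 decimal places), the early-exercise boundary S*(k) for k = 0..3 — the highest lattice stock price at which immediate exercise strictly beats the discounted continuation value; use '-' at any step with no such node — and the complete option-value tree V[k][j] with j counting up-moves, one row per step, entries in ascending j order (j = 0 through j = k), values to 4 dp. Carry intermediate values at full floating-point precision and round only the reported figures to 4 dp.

price = 5.6056
boundary = - - - 44.1330
tree:
5.6056
9.1028 1.5620
14.4734 2.9028 0.0000
22.3570 5.3944 0.0000 0.0000
31.9957 10.0249 0.0000 0.0000 0.0000

Δt=0.28325, u=1.27943, d=0.78160, q=0.45700, disc=e^(-rΔt)=0.99098
k=4 terminal: V=max(K-S,0) → 31.9957 10.0249 0.0000 0.0000 0.0000
k=3: j=0 S=44.1330 intr=22.3570 cont=21.7570 V=22.3570[EX]; j=1 S=72.2431 intr=0.0000 cont=5.3944 V=5.3944[hold]; j=2 S=118.2577 intr=0.0000 cont=0.0000 V=0.0000[hold]; j=3 S=193.5807 intr=0.0000 cont=0.0000 V=0.0000[hold]  S*(3)=44.1330
k=2: j=0 S=56.4651 intr=10.0249 cont=14.4734 V=14.4734[hold]; j=1 S=92.4300 intr=0.0000 cont=2.9028 V=2.9028[hold]; j=2 S=151.3024 intr=0.0000 cont=0.0000 V=0.0000[hold]  S*(2)=-
k=1: j=0 S=72.2431 intr=0.0000 cont=9.1028 V=9.1028[hold]; j=1 S=118.2577 intr=0.0000 cont=1.5620 V=1.5620[hold]  S*(1)=-
k=0: j=0 S=92.4300 intr=0.0000 cont=5.6056 V=5.6056[hold]  S*(0)=-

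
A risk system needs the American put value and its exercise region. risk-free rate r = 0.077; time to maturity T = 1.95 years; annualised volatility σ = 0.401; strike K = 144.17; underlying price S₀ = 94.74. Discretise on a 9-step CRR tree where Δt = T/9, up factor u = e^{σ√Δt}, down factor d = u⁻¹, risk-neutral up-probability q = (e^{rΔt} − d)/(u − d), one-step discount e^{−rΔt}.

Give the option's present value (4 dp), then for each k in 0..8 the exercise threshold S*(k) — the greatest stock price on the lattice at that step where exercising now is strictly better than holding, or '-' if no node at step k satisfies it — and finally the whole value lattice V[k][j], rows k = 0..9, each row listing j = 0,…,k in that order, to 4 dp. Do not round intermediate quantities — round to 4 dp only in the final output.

price = 50.1844
boundary = - 78.6086 65.2239 78.6086 94.7400 78.6086 94.7400 78.6086 94.7400
tree:
50.1844
65.5614 36.3954
78.9461 49.6274 24.3006
90.0518 65.5614 35.2587 14.0872
99.2665 78.9461 49.4300 22.1797 6.4143
106.9123 90.0518 65.5614 33.7937 11.2342 1.7776
113.2562 99.2665 78.9461 49.4300 19.1901 3.6025 0.0000
118.5199 106.9123 90.0518 65.5614 31.6409 7.3011 0.0000 0.0000
122.8873 113.2562 99.2665 78.9461 49.4300 14.7969 0.0000 0.0000 0.0000
126.5111 118.5199 106.9123 90.0518 65.5614 29.9882 0.0000 0.0000 0.0000 0.0000

Δt=0.21667  u=1.20521  d=0.82973  q=0.49828  discount=0.98346
step 9 (expiry): payoffs max(K−S,0) = 126.5111 118.5199 106.9123 90.0518 65.5614 29.9882 0.0000 0.0000 0.0000 0.0000
step 8: (k=8,j=0): S=21.2827, (K−S)⁺=122.8873, hold=120.5020 ⇒ V=122.8873 exercise | (k=8,j=1): S=30.9138, (K−S)⁺=113.2562, hold=110.8709 ⇒ V=113.2562 exercise | (k=8,j=2): S=44.9035, (K−S)⁺=99.2665, hold=96.8813 ⇒ V=99.2665 exercise | (k=8,j=3): S=65.2239, (K−S)⁺=78.9461, hold=76.5608 ⇒ V=78.9461 exercise | (k=8,j=4): S=94.7400, (K−S)⁺=49.4300, hold=47.0447 ⇒ V=49.4300 exercise | (k=8,j=5): S=137.6132, (K−S)⁺=6.5568, hold=14.7969 ⇒ V=14.7969 continue | (k=8,j=6): S=199.8881, (K−S)⁺=0.0000, hold=0.0000 ⇒ V=0.0000 continue | (k=8,j=7): S=290.3446, (K−S)⁺=0.0000, hold=0.0000 ⇒ V=0.0000 continue | (k=8,j=8): S=421.7358, (K−S)⁺=0.0000, hold=0.0000 ⇒ V=0.0000 continue  boundary S*=94.7400
step 7: (k=7,j=0): S=25.6501, (K−S)⁺=118.5199, hold=116.1346 ⇒ V=118.5199 exercise | (k=7,j=1): S=37.2577, (K−S)⁺=106.9123, hold=104.5270 ⇒ V=106.9123 exercise | (k=7,j=2): S=54.1182, (K−S)⁺=90.0518, hold=87.6665 ⇒ V=90.0518 exercise | (k=7,j=3): S=78.6086, (K−S)⁺=65.5614, hold=63.1761 ⇒ V=65.5614 exercise | (k=7,j=4): S=114.1818, (K−S)⁺=29.9882, hold=31.6409 ⇒ V=31.6409 continue | (k=7,j=5): S=165.8531, (K−S)⁺=0.0000, hold=7.3011 ⇒ V=7.3011 continue | (k=7,j=6): S=240.9075, (K−S)⁺=0.0000, hold=0.0000 ⇒ V=0.0000 continue | (k=7,j=7): S=349.9267, (K−S)⁺=0.0000, hold=0.0000 ⇒ V=0.0000 continue  boundary S*=78.6086
step 6: (k=6,j=0): S=30.9138, (K−S)⁺=113.2562, hold=110.8709 ⇒ V=113.2562 exercise | (k=6,j=1): S=44.9035, (K−S)⁺=99.2665, hold=96.8813 ⇒ V=99.2665 exercise | (k=6,j=2): S=65.2239, (K−S)⁺=78.9461, hold=76.5608 ⇒ V=78.9461 exercise | (k=6,j=3): S=94.7400, (K−S)⁺=49.4300, hold=47.8546 ⇒ V=49.4300 exercise | (k=6,j=4): S=137.6132, (K−S)⁺=6.5568, hold=19.1901 ⇒ V=19.1901 continue | (k=6,j=5): S=199.8881, (K−S)⁺=0.0000, hold=3.6025 ⇒ V=3.6025 continue | (k=6,j=6): S=290.3446, (K−S)⁺=0.0000, hold=0.0000 ⇒ V=0.0000 continue  boundary S*=94.7400
step 5: (k=5,j=0): S=37.2577, (K−S)⁺=106.9123, hold=104.5270 ⇒ V=106.9123 exercise | (k=5,j=1): S=54.1182, (K−S)⁺=90.0518, hold=87.6665 ⇒ V=90.0518 exercise | (k=5,j=2): S=78.6086, (K−S)⁺=65.5614, hold=63.1761 ⇒ V=65.5614 exercise | (k=5,j=3): S=114.1818, (K−S)⁺=29.9882, hold=33.7937 ⇒ V=33.7937 continue | (k=5,j=4): S=165.8531, (K−S)⁺=0.0000, hold=11.2342 ⇒ V=11.2342 continue | (k=5,j=5): S=240.9075, (K−S)⁺=0.0000, hold=1.7776 ⇒ V=1.7776 continue  boundary S*=78.6086
step 4: (k=4,j=0): S=44.9035, (K−S)⁺=99.2665, hold=96.8813 ⇒ V=99.2665 exercise | (k=4,j=1): S=65.2239, (K−S)⁺=78.9461, hold=76.5608 ⇒ V=78.9461 exercise | (k=4,j=2): S=94.7400, (K−S)⁺=49.4300, hold=48.9095 ⇒ V=49.4300 exercise | (k=4,j=3): S=137.6132, (K−S)⁺=6.5568, hold=22.1797 ⇒ V=22.1797 continue | (k=4,j=4): S=199.8881, (K−S)⁺=0.0000, hold=6.4143 ⇒ V=6.4143 continue  boundary S*=94.7400
step 3: (k=3,j=0): S=54.1182, (K−S)⁺=90.0518, hold=87.6665 ⇒ V=90.0518 exercise | (k=3,j=1): S=78.6086, (K−S)⁺=65.5614, hold=63.1761 ⇒ V=65.5614 exercise | (k=3,j=2): S=114.1818, (K−S)⁺=29.9882, hold=35.2587 ⇒ V=35.2587 continue | (k=3,j=3): S=165.8531, (K−S)⁺=0.0000, hold=14.0872 ⇒ V=14.0872 continue  boundary S*=78.6086
step 2: (k=2,j=0): S=65.2239, (K−S)⁺=78.9461, hold=76.5608 ⇒ V=78.9461 exercise | (k=2,j=1): S=94.7400, (K−S)⁺=49.4300, hold=49.6274 ⇒ V=49.6274 continue | (k=2,j=2): S=137.6132, (K−S)⁺=6.5568, hold=24.3006 ⇒ V=24.3006 continue  boundary S*=65.2239
step 1: (k=1,j=0): S=78.6086, (K−S)⁺=65.5614, hold=63.2729 ⇒ V=65.5614 exercise | (k=1,j=1): S=114.1818, (K−S)⁺=29.9882, hold=36.3954 ⇒ V=36.3954 continue  boundary S*=78.6086
step 0: (k=0,j=0): S=94.7400, (K−S)⁺=49.4300, hold=50.1844 ⇒ V=50.1844 continue  boundary S*=-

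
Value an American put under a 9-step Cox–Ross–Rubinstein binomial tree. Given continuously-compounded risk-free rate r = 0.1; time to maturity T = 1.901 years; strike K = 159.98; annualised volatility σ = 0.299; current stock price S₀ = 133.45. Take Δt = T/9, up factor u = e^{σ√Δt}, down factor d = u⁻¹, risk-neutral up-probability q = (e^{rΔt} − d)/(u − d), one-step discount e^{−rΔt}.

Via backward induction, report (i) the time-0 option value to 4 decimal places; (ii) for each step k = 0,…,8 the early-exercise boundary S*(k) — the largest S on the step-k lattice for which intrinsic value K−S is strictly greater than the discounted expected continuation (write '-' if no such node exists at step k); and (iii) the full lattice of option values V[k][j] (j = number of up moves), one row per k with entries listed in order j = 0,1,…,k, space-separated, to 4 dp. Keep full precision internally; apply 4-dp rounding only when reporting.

price = 29.2200
boundary = - 116.3159 101.3817 116.3159 101.3817 116.3159 101.3817 116.3159 133.4500
tree:
29.2200
43.6641 18.2182
58.5983 28.6168 10.1870
71.6151 43.6641 17.0839 4.7859
82.9605 58.5983 27.8009 8.7403 1.6475
92.8493 71.6151 43.6641 15.5496 3.3559 0.2751
101.4685 82.9605 58.5983 26.7121 6.7711 0.6151 0.0000
108.9810 92.8493 71.6151 43.6641 13.5022 1.3751 0.0000 0.0000
115.5289 101.4685 82.9605 58.5983 26.5300 3.0740 0.0000 0.0000 0.0000
121.2361 108.9810 92.8493 71.6151 43.6641 6.8719 0.0000 0.0000 0.0000 0.0000

Δt=0.21122  u=1.14731  d=0.87161  q=0.54313  discount=0.97910
step 9 (expiry): payoffs max(K−S,0) = 121.2361 108.9810 92.8493 71.6151 43.6641 6.8719 0.0000 0.0000 0.0000 0.0000
step 8: (k=8,j=0): S=44.4511, (K−S)⁺=115.5289, hold=112.1852 ⇒ V=115.5289 exercise | (k=8,j=1): S=58.5115, (K−S)⁺=101.4685, hold=98.1248 ⇒ V=101.4685 exercise | (k=8,j=2): S=77.0195, (K−S)⁺=82.9605, hold=79.6168 ⇒ V=82.9605 exercise | (k=8,j=3): S=101.3817, (K−S)⁺=58.5983, hold=55.2546 ⇒ V=58.5983 exercise | (k=8,j=4): S=133.4500, (K−S)⁺=26.5300, hold=23.1863 ⇒ V=26.5300 exercise | (k=8,j=5): S=175.6619, (K−S)⁺=0.0000, hold=3.0740 ⇒ V=3.0740 continue | (k=8,j=6): S=231.2260, (K−S)⁺=0.0000, hold=0.0000 ⇒ V=0.0000 continue | (k=8,j=7): S=304.3657, (K−S)⁺=0.0000, hold=0.0000 ⇒ V=0.0000 continue | (k=8,j=8): S=400.6404, (K−S)⁺=0.0000, hold=0.0000 ⇒ V=0.0000 continue  boundary S*=133.4500
step 7: (k=7,j=0): S=50.9990, (K−S)⁺=108.9810, hold=105.6373 ⇒ V=108.9810 exercise | (k=7,j=1): S=67.1307, (K−S)⁺=92.8493, hold=89.5056 ⇒ V=92.8493 exercise | (k=7,j=2): S=88.3649, (K−S)⁺=71.6151, hold=68.2714 ⇒ V=71.6151 exercise | (k=7,j=3): S=116.3159, (K−S)⁺=43.6641, hold=40.3204 ⇒ V=43.6641 exercise | (k=7,j=4): S=153.1081, (K−S)⁺=6.8719, hold=13.5022 ⇒ V=13.5022 continue | (k=7,j=5): S=201.5381, (K−S)⁺=0.0000, hold=1.3751 ⇒ V=1.3751 continue | (k=7,j=6): S=265.2871, (K−S)⁺=0.0000, hold=0.0000 ⇒ V=0.0000 continue | (k=7,j=7): S=349.2008, (K−S)⁺=0.0000, hold=0.0000 ⇒ V=0.0000 continue  boundary S*=116.3159
step 6: (k=6,j=0): S=58.5115, (K−S)⁺=101.4685, hold=98.1248 ⇒ V=101.4685 exercise | (k=6,j=1): S=77.0195, (K−S)⁺=82.9605, hold=79.6168 ⇒ V=82.9605 exercise | (k=6,j=2): S=101.3817, (K−S)⁺=58.5983, hold=55.2546 ⇒ V=58.5983 exercise | (k=6,j=3): S=133.4500, (K−S)⁺=26.5300, hold=26.7121 ⇒ V=26.7121 continue | (k=6,j=4): S=175.6619, (K−S)⁺=0.0000, hold=6.7711 ⇒ V=6.7711 continue | (k=6,j=5): S=231.2260, (K−S)⁺=0.0000, hold=0.6151 ⇒ V=0.6151 continue | (k=6,j=6): S=304.3657, (K−S)⁺=0.0000, hold=0.0000 ⇒ V=0.0000 continue  boundary S*=101.3817
step 5: (k=5,j=0): S=67.1307, (K−S)⁺=92.8493, hold=89.5056 ⇒ V=92.8493 exercise | (k=5,j=1): S=88.3649, (K−S)⁺=71.6151, hold=68.2714 ⇒ V=71.6151 exercise | (k=5,j=2): S=116.3159, (K−S)⁺=43.6641, hold=40.4172 ⇒ V=43.6641 exercise | (k=5,j=3): S=153.1081, (K−S)⁺=6.8719, hold=15.5496 ⇒ V=15.5496 continue | (k=5,j=4): S=201.5381, (K−S)⁺=0.0000, hold=3.3559 ⇒ V=3.3559 continue | (k=5,j=5): S=265.2871, (K−S)⁺=0.0000, hold=0.2751 ⇒ V=0.2751 continue  boundary S*=116.3159
step 4: (k=4,j=0): S=77.0195, (K−S)⁺=82.9605, hold=79.6168 ⇒ V=82.9605 exercise | (k=4,j=1): S=101.3817, (K−S)⁺=58.5983, hold=55.2546 ⇒ V=58.5983 exercise | (k=4,j=2): S=133.4500, (K−S)⁺=26.5300, hold=27.8009 ⇒ V=27.8009 continue | (k=4,j=3): S=175.6619, (K−S)⁺=0.0000, hold=8.7403 ⇒ V=8.7403 continue | (k=4,j=4): S=231.2260, (K−S)⁺=0.0000, hold=1.6475 ⇒ V=1.6475 continue  boundary S*=101.3817
step 3: (k=3,j=0): S=88.3649, (K−S)⁺=71.6151, hold=68.2714 ⇒ V=71.6151 exercise | (k=3,j=1): S=116.3159, (K−S)⁺=43.6641, hold=40.9962 ⇒ V=43.6641 exercise | (k=3,j=2): S=153.1081, (K−S)⁺=6.8719, hold=17.0839 ⇒ V=17.0839 continue | (k=3,j=3): S=201.5381, (K−S)⁺=0.0000, hold=4.7859 ⇒ V=4.7859 continue  boundary S*=116.3159
step 2: (k=2,j=0): S=101.3817, (K−S)⁺=58.5983, hold=55.2546 ⇒ V=58.5983 exercise | (k=2,j=1): S=133.4500, (K−S)⁺=26.5300, hold=28.6168 ⇒ V=28.6168 continue | (k=2,j=2): S=175.6619, (K−S)⁺=0.0000, hold=10.1870 ⇒ V=10.1870 continue  boundary S*=101.3817
step 1: (k=1,j=0): S=116.3159, (K−S)⁺=43.6641, hold=41.4301 ⇒ V=43.6641 exercise | (k=1,j=1): S=153.1081, (K−S)⁺=6.8719, hold=18.2182 ⇒ V=18.2182 continue  boundary S*=116.3159
step 0: (k=0,j=0): S=133.4500, (K−S)⁺=26.5300, hold=29.2200 ⇒ V=29.2200 continue  boundary S*=-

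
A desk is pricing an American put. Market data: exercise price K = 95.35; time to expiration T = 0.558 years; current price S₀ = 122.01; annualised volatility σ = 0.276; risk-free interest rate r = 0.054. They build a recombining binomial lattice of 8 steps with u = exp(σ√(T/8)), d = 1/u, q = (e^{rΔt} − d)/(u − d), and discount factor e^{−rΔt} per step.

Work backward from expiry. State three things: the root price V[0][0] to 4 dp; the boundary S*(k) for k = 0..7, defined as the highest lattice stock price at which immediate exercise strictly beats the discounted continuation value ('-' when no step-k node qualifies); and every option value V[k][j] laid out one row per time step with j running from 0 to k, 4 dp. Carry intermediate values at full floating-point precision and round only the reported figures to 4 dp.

price = 0.9928
boundary = - - - - - - 78.7871 84.7446
tree:
0.9928
1.6889 0.3251
2.8221 0.6025 0.0585
4.6137 1.1054 0.1192 0.0000
7.3407 2.0031 0.2430 0.0000 0.0000
11.2816 3.5731 0.4953 0.0000 0.0000 0.0000
16.5629 6.2432 1.0099 0.0000 0.0000 0.0000 0.0000
22.1015 10.6054 2.0589 0.0000 0.0000 0.0000 0.0000 0.0000
27.2508 16.5629 4.1975 0.0000 0.0000 0.0000 0.0000 0.0000 0.0000

params: Δt=0.06975 u=1.07561 d=0.92970 q=0.50765 e^(-rΔt)=0.99624
t_8 payoffs: 27.2508 16.5629 4.1975 0.0000 0.0000 0.0000 0.0000 0.0000 0.0000
t_7: node(7,0) S=73.2485 payoff=22.1015 vs cont=21.7431 → 22.1015 [stop]  node(7,1) S=84.7446 payoff=10.6054 vs cont=10.2470 → 10.6054 [stop]  node(7,2) S=98.0450 payoff=0.0000 vs cont=2.0589 → 2.0589 [wait]  node(7,3) S=113.4328 payoff=0.0000 vs cont=0.0000 → 0.0000 [wait]  node(7,4) S=131.2357 payoff=0.0000 vs cont=0.0000 → 0.0000 [wait]  node(7,5) S=151.8328 payoff=0.0000 vs cont=0.0000 → 0.0000 [wait]  node(7,6) S=175.6624 payoff=0.0000 vs cont=0.0000 → 0.0000 [wait]  node(7,7) S=203.2321 payoff=0.0000 vs cont=0.0000 → 0.0000 [wait]  ⇒ S*(7)=84.7446
t_6: node(6,0) S=78.7871 payoff=16.5629 vs cont=16.2044 → 16.5629 [stop]  node(6,1) S=91.1525 payoff=4.1975 vs cont=6.2432 → 6.2432 [wait]  node(6,2) S=105.4586 payoff=0.0000 vs cont=1.0099 → 1.0099 [wait]  node(6,3) S=122.0100 payoff=0.0000 vs cont=0.0000 → 0.0000 [wait]  node(6,4) S=141.1591 payoff=0.0000 vs cont=0.0000 → 0.0000 [wait]  node(6,5) S=163.3135 payoff=0.0000 vs cont=0.0000 → 0.0000 [wait]  node(6,6) S=188.9451 payoff=0.0000 vs cont=0.0000 → 0.0000 [wait]  ⇒ S*(6)=78.7871
t_5: node(5,0) S=84.7446 payoff=10.6054 vs cont=11.2816 → 11.2816 [wait]  node(5,1) S=98.0450 payoff=0.0000 vs cont=3.5731 → 3.5731 [wait]  node(5,2) S=113.4328 payoff=0.0000 vs cont=0.4953 → 0.4953 [wait]  node(5,3) S=131.2357 payoff=0.0000 vs cont=0.0000 → 0.0000 [wait]  node(5,4) S=151.8328 payoff=0.0000 vs cont=0.0000 → 0.0000 [wait]  node(5,5) S=175.6624 payoff=0.0000 vs cont=0.0000 → 0.0000 [wait]  ⇒ S*(5)=-
t_4: node(4,0) S=91.1525 payoff=4.1975 vs cont=7.3407 → 7.3407 [wait]  node(4,1) S=105.4586 payoff=0.0000 vs cont=2.0031 → 2.0031 [wait]  node(4,2) S=122.0100 payoff=0.0000 vs cont=0.2430 → 0.2430 [wait]  node(4,3) S=141.1591 payoff=0.0000 vs cont=0.0000 → 0.0000 [wait]  node(4,4) S=163.3135 payoff=0.0000 vs cont=0.0000 → 0.0000 [wait]  ⇒ S*(4)=-
t_3: node(3,0) S=98.0450 payoff=0.0000 vs cont=4.6137 → 4.6137 [wait]  node(3,1) S=113.4328 payoff=0.0000 vs cont=1.1054 → 1.1054 [wait]  node(3,2) S=131.2357 payoff=0.0000 vs cont=0.1192 → 0.1192 [wait]  node(3,3) S=151.8328 payoff=0.0000 vs cont=0.0000 → 0.0000 [wait]  ⇒ S*(3)=-
t_2: node(2,0) S=105.4586 payoff=0.0000 vs cont=2.8221 → 2.8221 [wait]  node(2,1) S=122.0100 payoff=0.0000 vs cont=0.6025 → 0.6025 [wait]  node(2,2) S=141.1591 payoff=0.0000 vs cont=0.0585 → 0.0585 [wait]  ⇒ S*(2)=-
t_1: node(1,0) S=113.4328 payoff=0.0000 vs cont=1.6889 → 1.6889 [wait]  node(1,1) S=131.2357 payoff=0.0000 vs cont=0.3251 → 0.3251 [wait]  ⇒ S*(1)=-
t_0: node(0,0) S=122.0100 payoff=0.0000 vs cont=0.9928 → 0.9928 [wait]  ⇒ S*(0)=-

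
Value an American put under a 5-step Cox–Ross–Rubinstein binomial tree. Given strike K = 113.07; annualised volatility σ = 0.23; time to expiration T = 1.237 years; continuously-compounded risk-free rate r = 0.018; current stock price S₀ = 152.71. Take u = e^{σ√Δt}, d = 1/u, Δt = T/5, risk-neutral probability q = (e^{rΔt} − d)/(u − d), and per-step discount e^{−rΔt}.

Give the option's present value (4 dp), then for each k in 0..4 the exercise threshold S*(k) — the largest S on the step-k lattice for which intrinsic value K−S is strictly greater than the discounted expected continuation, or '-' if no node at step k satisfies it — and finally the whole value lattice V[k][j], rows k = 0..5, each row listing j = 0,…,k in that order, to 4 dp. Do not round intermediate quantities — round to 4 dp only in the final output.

Δt=0.24740, u=1.12120, d=0.89190, q=0.49090, disc=e^(-rΔt)=0.99556
k=5 terminal: V=max(K-S,0) → 26.8813 4.7230 0.0000 0.0000 0.0000 0.0000
k=4: j=0 S=96.6348 intr=16.4352 cont=15.9328 V=16.4352[EX]; j=1 S=121.4788 intr=0.0000 cont=2.3938 V=2.3938[hold]; j=2 S=152.7100 intr=0.0000 cont=0.0000 V=0.0000[hold]; j=3 S=191.9705 intr=0.0000 cont=0.0000 V=0.0000[hold]; j=4 S=241.3245 intr=0.0000 cont=0.0000 V=0.0000[hold]  S*(4)=96.6348
k=3: j=0 S=108.3470 intr=4.7230 cont=9.4999 V=9.4999[hold]; j=1 S=136.2022 intr=0.0000 cont=1.2133 V=1.2133[hold]; j=2 S=171.2186 intr=0.0000 cont=0.0000 V=0.0000[hold]; j=3 S=215.2375 intr=0.0000 cont=0.0000 V=0.0000[hold]  S*(3)=-
k=2: j=0 S=121.4788 intr=0.0000 cont=5.4079 V=5.4079[hold]; j=1 S=152.7100 intr=0.0000 cont=0.6149 V=0.6149[hold]; j=2 S=191.9705 intr=0.0000 cont=0.0000 V=0.0000[hold]  S*(2)=-
k=1: j=0 S=136.2022 intr=0.0000 cont=3.0415 V=3.0415[hold]; j=1 S=171.2186 intr=0.0000 cont=0.3117 V=0.3117[hold]  S*(1)=-
k=0: j=0 S=152.7100 intr=0.0000 cont=1.6939 V=1.6939[hold]  S*(0)=-

price = 1.6939
boundary = - - - - 96.6348
tree:
1.6939
3.0415 0.3117
5.4079 0.6149 0.0000
9.4999 1.2133 0.0000 0.0000
16.4352 2.3938 0.0000 0.0000 0.0000
26.8813 4.7230 0.0000 0.0000 0.0000 0.0000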